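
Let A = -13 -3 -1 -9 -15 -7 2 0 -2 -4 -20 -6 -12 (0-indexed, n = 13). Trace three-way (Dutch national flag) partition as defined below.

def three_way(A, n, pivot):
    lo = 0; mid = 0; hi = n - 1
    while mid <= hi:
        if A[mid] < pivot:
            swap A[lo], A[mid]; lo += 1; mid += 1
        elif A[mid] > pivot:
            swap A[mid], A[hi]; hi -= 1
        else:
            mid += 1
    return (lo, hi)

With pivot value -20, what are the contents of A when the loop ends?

pivot = -20; lo=0, mid=0, hi=12
A[mid]=-13>-20: swap A[0],A[12]; hi=11 → -12 -3 -1 -9 -15 -7 2 0 -2 -4 -20 -6 -13
A[mid]=-12>-20: swap A[0],A[11]; hi=10 → -6 -3 -1 -9 -15 -7 2 0 -2 -4 -20 -12 -13
A[mid]=-6>-20: swap A[0],A[10]; hi=9 → -20 -3 -1 -9 -15 -7 2 0 -2 -4 -6 -12 -13
A[mid]=-20=-20: mid=1
A[mid]=-3>-20: swap A[1],A[9]; hi=8 → -20 -4 -1 -9 -15 -7 2 0 -2 -3 -6 -12 -13
A[mid]=-4>-20: swap A[1],A[8]; hi=7 → -20 -2 -1 -9 -15 -7 2 0 -4 -3 -6 -12 -13
A[mid]=-2>-20: swap A[1],A[7]; hi=6 → -20 0 -1 -9 -15 -7 2 -2 -4 -3 -6 -12 -13
A[mid]=0>-20: swap A[1],A[6]; hi=5 → -20 2 -1 -9 -15 -7 0 -2 -4 -3 -6 -12 -13
A[mid]=2>-20: swap A[1],A[5]; hi=4 → -20 -7 -1 -9 -15 2 0 -2 -4 -3 -6 -12 -13
A[mid]=-7>-20: swap A[1],A[4]; hi=3 → -20 -15 -1 -9 -7 2 0 -2 -4 -3 -6 -12 -13
A[mid]=-15>-20: swap A[1],A[3]; hi=2 → -20 -9 -1 -15 -7 2 0 -2 -4 -3 -6 -12 -13
A[mid]=-9>-20: swap A[1],A[2]; hi=1 → -20 -1 -9 -15 -7 2 0 -2 -4 -3 -6 -12 -13
A[mid]=-1>-20: swap A[1],A[1]; hi=0 → -20 -1 -9 -15 -7 2 0 -2 -4 -3 -6 -12 -13
end: lo=0, hi=0; A = -20 -1 -9 -15 -7 2 0 -2 -4 -3 -6 -12 -13

-20 -1 -9 -15 -7 2 0 -2 -4 -3 -6 -12 -13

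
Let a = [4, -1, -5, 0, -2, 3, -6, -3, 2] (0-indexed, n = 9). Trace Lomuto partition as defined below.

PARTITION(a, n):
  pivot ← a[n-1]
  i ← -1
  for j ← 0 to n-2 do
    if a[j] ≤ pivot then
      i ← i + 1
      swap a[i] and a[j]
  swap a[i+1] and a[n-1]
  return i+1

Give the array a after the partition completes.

[-1, -5, 0, -2, -6, -3, 2, 3, 4]

pivot = a[8] = 2; i = -1
j=0: a[0]=4 > 2 → no swap
j=1: a[1]=-1 ≤ 2 → i=0, swap a[0],a[1] → [-1, 4, -5, 0, -2, 3, -6, -3, 2]
j=2: a[2]=-5 ≤ 2 → i=1, swap a[1],a[2] → [-1, -5, 4, 0, -2, 3, -6, -3, 2]
j=3: a[3]=0 ≤ 2 → i=2, swap a[2],a[3] → [-1, -5, 0, 4, -2, 3, -6, -3, 2]
j=4: a[4]=-2 ≤ 2 → i=3, swap a[3],a[4] → [-1, -5, 0, -2, 4, 3, -6, -3, 2]
j=5: a[5]=3 > 2 → no swap
j=6: a[6]=-6 ≤ 2 → i=4, swap a[4],a[6] → [-1, -5, 0, -2, -6, 3, 4, -3, 2]
j=7: a[7]=-3 ≤ 2 → i=5, swap a[5],a[7] → [-1, -5, 0, -2, -6, -3, 4, 3, 2]
final swap a[6],a[8] → [-1, -5, 0, -2, -6, -3, 2, 3, 4]; return 6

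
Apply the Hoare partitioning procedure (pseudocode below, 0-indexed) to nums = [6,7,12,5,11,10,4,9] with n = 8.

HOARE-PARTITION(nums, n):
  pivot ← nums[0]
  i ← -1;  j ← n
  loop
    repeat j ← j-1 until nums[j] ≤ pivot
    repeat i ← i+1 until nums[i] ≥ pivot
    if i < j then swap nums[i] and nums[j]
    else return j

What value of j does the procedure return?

1

pivot=6
j stops at 6 (4), i stops at 0 (6); swap ⇒ [4,7,12,5,11,10,6,9]
j stops at 3 (5), i stops at 1 (7); swap ⇒ [4,5,12,7,11,10,6,9]
j stops at 1, i stops at 2; i≥j ⇒ return 1. nums=[4,5,12,7,11,10,6,9]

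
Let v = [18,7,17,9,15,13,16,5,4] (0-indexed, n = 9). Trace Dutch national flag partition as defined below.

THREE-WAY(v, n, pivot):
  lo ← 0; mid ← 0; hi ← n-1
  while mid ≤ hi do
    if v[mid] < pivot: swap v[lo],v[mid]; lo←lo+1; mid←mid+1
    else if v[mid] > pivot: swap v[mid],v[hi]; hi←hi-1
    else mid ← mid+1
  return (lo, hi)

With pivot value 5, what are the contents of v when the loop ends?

pivot = 5; lo=0, mid=0, hi=8
v[mid]=18>5: swap v[0],v[8]; hi=7 → [4,7,17,9,15,13,16,5,18]
v[mid]=4<5: swap v[0],v[0]; lo=1,mid=1 → [4,7,17,9,15,13,16,5,18]
v[mid]=7>5: swap v[1],v[7]; hi=6 → [4,5,17,9,15,13,16,7,18]
v[mid]=5=5: mid=2
v[mid]=17>5: swap v[2],v[6]; hi=5 → [4,5,16,9,15,13,17,7,18]
v[mid]=16>5: swap v[2],v[5]; hi=4 → [4,5,13,9,15,16,17,7,18]
v[mid]=13>5: swap v[2],v[4]; hi=3 → [4,5,15,9,13,16,17,7,18]
v[mid]=15>5: swap v[2],v[3]; hi=2 → [4,5,9,15,13,16,17,7,18]
v[mid]=9>5: swap v[2],v[2]; hi=1 → [4,5,9,15,13,16,17,7,18]
end: lo=1, hi=1; v = [4,5,9,15,13,16,17,7,18]

[4,5,9,15,13,16,17,7,18]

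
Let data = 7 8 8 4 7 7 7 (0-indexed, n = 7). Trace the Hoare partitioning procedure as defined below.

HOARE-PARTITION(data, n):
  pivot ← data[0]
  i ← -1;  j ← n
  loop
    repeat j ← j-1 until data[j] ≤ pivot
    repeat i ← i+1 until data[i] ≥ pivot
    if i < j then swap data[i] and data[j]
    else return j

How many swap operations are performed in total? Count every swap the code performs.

3

pivot=7
j stops at 6 (7), i stops at 0 (7); swap ⇒ 7 8 8 4 7 7 7
j stops at 5 (7), i stops at 1 (8); swap ⇒ 7 7 8 4 7 8 7
j stops at 4 (7), i stops at 2 (8); swap ⇒ 7 7 7 4 8 8 7
j stops at 3, i stops at 4; i≥j ⇒ return 3. data=7 7 7 4 8 8 7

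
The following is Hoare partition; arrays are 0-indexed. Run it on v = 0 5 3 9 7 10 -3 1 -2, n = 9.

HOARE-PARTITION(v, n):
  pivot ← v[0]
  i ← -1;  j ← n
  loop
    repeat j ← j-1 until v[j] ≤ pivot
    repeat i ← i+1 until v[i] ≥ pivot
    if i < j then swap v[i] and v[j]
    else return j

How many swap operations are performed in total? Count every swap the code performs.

2

pivot = v[0] = 0; i = -1, j = 9
j→8 (v[8]=-2≤0), i→0 (v[0]=0≥0); i<j, swap → -2 5 3 9 7 10 -3 1 0
j→6 (v[6]=-3≤0), i→1 (v[1]=5≥0); i<j, swap → -2 -3 3 9 7 10 5 1 0
j→1, i→2; i≥j, return j=1. v = -2 -3 3 9 7 10 5 1 0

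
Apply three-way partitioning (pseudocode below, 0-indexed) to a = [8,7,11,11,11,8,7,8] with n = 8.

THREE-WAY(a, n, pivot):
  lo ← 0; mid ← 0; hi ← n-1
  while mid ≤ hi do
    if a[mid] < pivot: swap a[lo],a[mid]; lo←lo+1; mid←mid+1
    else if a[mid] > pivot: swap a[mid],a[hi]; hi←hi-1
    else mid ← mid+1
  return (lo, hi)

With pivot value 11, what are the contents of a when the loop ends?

[8,7,8,7,8,11,11,11]

lo=0 mid=0 hi=7
8<11: swap(0,0), lo=1 mid=1 ⇒ [8,7,11,11,11,8,7,8]
7<11: swap(1,1), lo=2 mid=2 ⇒ [8,7,11,11,11,8,7,8]
11=11: mid=3
11=11: mid=4
11=11: mid=5
8<11: swap(2,5), lo=3 mid=6 ⇒ [8,7,8,11,11,11,7,8]
7<11: swap(3,6), lo=4 mid=7 ⇒ [8,7,8,7,11,11,11,8]
8<11: swap(4,7), lo=5 mid=8 ⇒ [8,7,8,7,8,11,11,11]
done. lo=5 hi=7; a=[8,7,8,7,8,11,11,11]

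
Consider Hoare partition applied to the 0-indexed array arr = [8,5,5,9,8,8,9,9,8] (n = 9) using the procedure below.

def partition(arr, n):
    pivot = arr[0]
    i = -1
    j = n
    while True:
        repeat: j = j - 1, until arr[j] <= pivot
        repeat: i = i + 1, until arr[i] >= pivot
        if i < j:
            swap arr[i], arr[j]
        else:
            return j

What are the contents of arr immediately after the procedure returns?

pivot = arr[0] = 8; i = -1, j = 9
j→8 (arr[8]=8≤8), i→0 (arr[0]=8≥8); i<j, swap → [8,5,5,9,8,8,9,9,8]
j→5 (arr[5]=8≤8), i→3 (arr[3]=9≥8); i<j, swap → [8,5,5,8,8,9,9,9,8]
j→4, i→4; i≥j, return j=4. arr = [8,5,5,8,8,9,9,9,8]

[8,5,5,8,8,9,9,9,8]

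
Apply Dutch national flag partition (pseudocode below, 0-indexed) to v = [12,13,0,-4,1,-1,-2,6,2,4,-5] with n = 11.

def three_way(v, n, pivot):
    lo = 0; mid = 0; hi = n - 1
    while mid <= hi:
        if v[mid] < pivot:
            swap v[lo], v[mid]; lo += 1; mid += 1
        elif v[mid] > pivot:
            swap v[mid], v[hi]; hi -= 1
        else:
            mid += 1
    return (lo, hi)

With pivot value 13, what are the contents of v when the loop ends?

[12,0,-4,1,-1,-2,6,2,4,-5,13]

pivot = 13; lo=0, mid=0, hi=10
v[mid]=12<13: swap v[0],v[0]; lo=1,mid=1 → [12,13,0,-4,1,-1,-2,6,2,4,-5]
v[mid]=13=13: mid=2
v[mid]=0<13: swap v[1],v[2]; lo=2,mid=3 → [12,0,13,-4,1,-1,-2,6,2,4,-5]
v[mid]=-4<13: swap v[2],v[3]; lo=3,mid=4 → [12,0,-4,13,1,-1,-2,6,2,4,-5]
v[mid]=1<13: swap v[3],v[4]; lo=4,mid=5 → [12,0,-4,1,13,-1,-2,6,2,4,-5]
v[mid]=-1<13: swap v[4],v[5]; lo=5,mid=6 → [12,0,-4,1,-1,13,-2,6,2,4,-5]
v[mid]=-2<13: swap v[5],v[6]; lo=6,mid=7 → [12,0,-4,1,-1,-2,13,6,2,4,-5]
v[mid]=6<13: swap v[6],v[7]; lo=7,mid=8 → [12,0,-4,1,-1,-2,6,13,2,4,-5]
v[mid]=2<13: swap v[7],v[8]; lo=8,mid=9 → [12,0,-4,1,-1,-2,6,2,13,4,-5]
v[mid]=4<13: swap v[8],v[9]; lo=9,mid=10 → [12,0,-4,1,-1,-2,6,2,4,13,-5]
v[mid]=-5<13: swap v[9],v[10]; lo=10,mid=11 → [12,0,-4,1,-1,-2,6,2,4,-5,13]
end: lo=10, hi=10; v = [12,0,-4,1,-1,-2,6,2,4,-5,13]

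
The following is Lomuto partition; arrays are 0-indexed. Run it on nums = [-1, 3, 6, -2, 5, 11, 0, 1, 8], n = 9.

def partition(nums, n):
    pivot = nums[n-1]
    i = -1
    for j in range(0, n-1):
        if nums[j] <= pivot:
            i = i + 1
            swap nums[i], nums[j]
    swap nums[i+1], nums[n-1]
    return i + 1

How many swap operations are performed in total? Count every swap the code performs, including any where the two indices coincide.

pivot = nums[8] = 8; i = -1
j=0: nums[0]=-1 ≤ 8 → i=0, swap nums[0],nums[0] (no change) → [-1, 3, 6, -2, 5, 11, 0, 1, 8]
j=1: nums[1]=3 ≤ 8 → i=1, swap nums[1],nums[1] (no change) → [-1, 3, 6, -2, 5, 11, 0, 1, 8]
j=2: nums[2]=6 ≤ 8 → i=2, swap nums[2],nums[2] (no change) → [-1, 3, 6, -2, 5, 11, 0, 1, 8]
j=3: nums[3]=-2 ≤ 8 → i=3, swap nums[3],nums[3] (no change) → [-1, 3, 6, -2, 5, 11, 0, 1, 8]
j=4: nums[4]=5 ≤ 8 → i=4, swap nums[4],nums[4] (no change) → [-1, 3, 6, -2, 5, 11, 0, 1, 8]
j=5: nums[5]=11 > 8 → no swap
j=6: nums[6]=0 ≤ 8 → i=5, swap nums[5],nums[6] → [-1, 3, 6, -2, 5, 0, 11, 1, 8]
j=7: nums[7]=1 ≤ 8 → i=6, swap nums[6],nums[7] → [-1, 3, 6, -2, 5, 0, 1, 11, 8]
final swap nums[7],nums[8] → [-1, 3, 6, -2, 5, 0, 1, 8, 11]; return 7

8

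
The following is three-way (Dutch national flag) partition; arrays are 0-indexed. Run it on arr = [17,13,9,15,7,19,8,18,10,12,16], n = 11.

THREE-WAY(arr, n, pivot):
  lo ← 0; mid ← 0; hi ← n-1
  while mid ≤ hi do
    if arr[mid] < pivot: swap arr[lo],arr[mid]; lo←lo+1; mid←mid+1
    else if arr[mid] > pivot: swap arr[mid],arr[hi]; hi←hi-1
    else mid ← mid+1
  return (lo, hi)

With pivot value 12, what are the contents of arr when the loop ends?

[10,9,8,7,12,19,18,15,13,16,17]

lo=0 mid=0 hi=10
17>12: swap(0,10), hi=9 ⇒ [16,13,9,15,7,19,8,18,10,12,17]
16>12: swap(0,9), hi=8 ⇒ [12,13,9,15,7,19,8,18,10,16,17]
12=12: mid=1
13>12: swap(1,8), hi=7 ⇒ [12,10,9,15,7,19,8,18,13,16,17]
10<12: swap(0,1), lo=1 mid=2 ⇒ [10,12,9,15,7,19,8,18,13,16,17]
9<12: swap(1,2), lo=2 mid=3 ⇒ [10,9,12,15,7,19,8,18,13,16,17]
15>12: swap(3,7), hi=6 ⇒ [10,9,12,18,7,19,8,15,13,16,17]
18>12: swap(3,6), hi=5 ⇒ [10,9,12,8,7,19,18,15,13,16,17]
8<12: swap(2,3), lo=3 mid=4 ⇒ [10,9,8,12,7,19,18,15,13,16,17]
7<12: swap(3,4), lo=4 mid=5 ⇒ [10,9,8,7,12,19,18,15,13,16,17]
19>12: swap(5,5), hi=4 ⇒ [10,9,8,7,12,19,18,15,13,16,17]
done. lo=4 hi=4; arr=[10,9,8,7,12,19,18,15,13,16,17]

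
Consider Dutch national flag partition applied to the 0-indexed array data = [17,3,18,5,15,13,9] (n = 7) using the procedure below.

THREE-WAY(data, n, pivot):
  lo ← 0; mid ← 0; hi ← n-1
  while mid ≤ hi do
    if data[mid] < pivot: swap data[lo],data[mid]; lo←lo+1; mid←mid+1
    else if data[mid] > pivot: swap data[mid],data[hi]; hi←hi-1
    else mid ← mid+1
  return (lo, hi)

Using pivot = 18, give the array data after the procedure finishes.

[17,3,5,15,13,9,18]

lo=0 mid=0 hi=6
17<18: swap(0,0), lo=1 mid=1 ⇒ [17,3,18,5,15,13,9]
3<18: swap(1,1), lo=2 mid=2 ⇒ [17,3,18,5,15,13,9]
18=18: mid=3
5<18: swap(2,3), lo=3 mid=4 ⇒ [17,3,5,18,15,13,9]
15<18: swap(3,4), lo=4 mid=5 ⇒ [17,3,5,15,18,13,9]
13<18: swap(4,5), lo=5 mid=6 ⇒ [17,3,5,15,13,18,9]
9<18: swap(5,6), lo=6 mid=7 ⇒ [17,3,5,15,13,9,18]
done. lo=6 hi=6; data=[17,3,5,15,13,9,18]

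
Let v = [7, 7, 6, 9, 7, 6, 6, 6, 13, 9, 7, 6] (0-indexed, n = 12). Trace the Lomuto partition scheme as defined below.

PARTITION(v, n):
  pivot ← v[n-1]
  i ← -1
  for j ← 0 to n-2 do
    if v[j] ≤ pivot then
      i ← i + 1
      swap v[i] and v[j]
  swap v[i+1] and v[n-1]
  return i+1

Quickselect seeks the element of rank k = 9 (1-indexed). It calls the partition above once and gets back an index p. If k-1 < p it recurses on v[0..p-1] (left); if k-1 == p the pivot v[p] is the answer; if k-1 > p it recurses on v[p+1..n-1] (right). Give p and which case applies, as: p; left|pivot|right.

4; right

pivot=6, i=-1
j=0: 7>6, skip
j=1: 7>6, skip
j=2: 6≤6, i=0, swap(0,2) ⇒ [6, 7, 7, 9, 7, 6, 6, 6, 13, 9, 7, 6]
j=3: 9>6, skip
j=4: 7>6, skip
j=5: 6≤6, i=1, swap(1,5) ⇒ [6, 6, 7, 9, 7, 7, 6, 6, 13, 9, 7, 6]
j=6: 6≤6, i=2, swap(2,6) ⇒ [6, 6, 6, 9, 7, 7, 7, 6, 13, 9, 7, 6]
j=7: 6≤6, i=3, swap(3,7) ⇒ [6, 6, 6, 6, 7, 7, 7, 9, 13, 9, 7, 6]
j=8: 13>6, skip
j=9: 9>6, skip
j=10: 7>6, skip
swap(4,11) ⇒ [6, 6, 6, 6, 6, 7, 7, 9, 13, 9, 7, 7]; return 4
p = 4; k-1 = 8 > 4 ⇒ right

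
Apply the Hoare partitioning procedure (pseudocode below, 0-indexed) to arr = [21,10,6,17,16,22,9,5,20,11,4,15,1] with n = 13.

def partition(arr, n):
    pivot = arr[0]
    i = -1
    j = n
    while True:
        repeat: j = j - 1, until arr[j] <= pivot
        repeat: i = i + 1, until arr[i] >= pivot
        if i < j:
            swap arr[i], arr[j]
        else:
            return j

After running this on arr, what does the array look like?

[1,10,6,17,16,15,9,5,20,11,4,22,21]

pivot = arr[0] = 21; i = -1, j = 13
j→12 (arr[12]=1≤21), i→0 (arr[0]=21≥21); i<j, swap → [1,10,6,17,16,22,9,5,20,11,4,15,21]
j→11 (arr[11]=15≤21), i→5 (arr[5]=22≥21); i<j, swap → [1,10,6,17,16,15,9,5,20,11,4,22,21]
j→10, i→11; i≥j, return j=10. arr = [1,10,6,17,16,15,9,5,20,11,4,22,21]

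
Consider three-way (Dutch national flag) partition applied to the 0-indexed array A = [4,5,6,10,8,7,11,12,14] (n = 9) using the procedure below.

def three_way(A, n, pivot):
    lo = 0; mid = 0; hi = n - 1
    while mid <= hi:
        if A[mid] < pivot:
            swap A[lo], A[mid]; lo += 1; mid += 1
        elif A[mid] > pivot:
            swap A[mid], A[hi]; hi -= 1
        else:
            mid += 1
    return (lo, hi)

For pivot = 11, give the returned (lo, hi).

pivot = 11; lo=0, mid=0, hi=8
A[mid]=4<11: swap A[0],A[0]; lo=1,mid=1 → [4,5,6,10,8,7,11,12,14]
A[mid]=5<11: swap A[1],A[1]; lo=2,mid=2 → [4,5,6,10,8,7,11,12,14]
A[mid]=6<11: swap A[2],A[2]; lo=3,mid=3 → [4,5,6,10,8,7,11,12,14]
A[mid]=10<11: swap A[3],A[3]; lo=4,mid=4 → [4,5,6,10,8,7,11,12,14]
A[mid]=8<11: swap A[4],A[4]; lo=5,mid=5 → [4,5,6,10,8,7,11,12,14]
A[mid]=7<11: swap A[5],A[5]; lo=6,mid=6 → [4,5,6,10,8,7,11,12,14]
A[mid]=11=11: mid=7
A[mid]=12>11: swap A[7],A[8]; hi=7 → [4,5,6,10,8,7,11,14,12]
A[mid]=14>11: swap A[7],A[7]; hi=6 → [4,5,6,10,8,7,11,14,12]
end: lo=6, hi=6; A = [4,5,6,10,8,7,11,14,12]

(6, 6)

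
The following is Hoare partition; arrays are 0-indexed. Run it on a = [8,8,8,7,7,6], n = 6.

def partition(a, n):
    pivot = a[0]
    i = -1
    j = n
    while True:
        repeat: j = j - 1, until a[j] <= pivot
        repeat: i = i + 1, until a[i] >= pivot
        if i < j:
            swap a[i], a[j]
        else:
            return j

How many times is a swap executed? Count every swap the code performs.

pivot=8
j stops at 5 (6), i stops at 0 (8); swap ⇒ [6,8,8,7,7,8]
j stops at 4 (7), i stops at 1 (8); swap ⇒ [6,7,8,7,8,8]
j stops at 3 (7), i stops at 2 (8); swap ⇒ [6,7,7,8,8,8]
j stops at 2, i stops at 3; i≥j ⇒ return 2. a=[6,7,7,8,8,8]

3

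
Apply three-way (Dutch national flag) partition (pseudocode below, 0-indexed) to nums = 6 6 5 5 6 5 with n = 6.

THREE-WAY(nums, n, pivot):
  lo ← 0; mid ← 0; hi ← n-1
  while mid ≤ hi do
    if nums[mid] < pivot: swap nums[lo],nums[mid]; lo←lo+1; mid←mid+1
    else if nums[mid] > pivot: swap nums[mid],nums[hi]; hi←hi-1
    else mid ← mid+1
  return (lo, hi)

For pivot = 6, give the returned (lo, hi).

pivot = 6; lo=0, mid=0, hi=5
nums[mid]=6=6: mid=1
nums[mid]=6=6: mid=2
nums[mid]=5<6: swap nums[0],nums[2]; lo=1,mid=3 → 5 6 6 5 6 5
nums[mid]=5<6: swap nums[1],nums[3]; lo=2,mid=4 → 5 5 6 6 6 5
nums[mid]=6=6: mid=5
nums[mid]=5<6: swap nums[2],nums[5]; lo=3,mid=6 → 5 5 5 6 6 6
end: lo=3, hi=5; nums = 5 5 5 6 6 6

(3, 5)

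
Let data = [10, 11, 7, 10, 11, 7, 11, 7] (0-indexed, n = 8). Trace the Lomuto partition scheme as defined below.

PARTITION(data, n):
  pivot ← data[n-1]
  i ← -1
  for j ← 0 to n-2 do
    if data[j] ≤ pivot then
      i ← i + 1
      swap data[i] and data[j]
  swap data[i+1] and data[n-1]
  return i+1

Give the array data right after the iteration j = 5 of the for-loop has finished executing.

pivot = data[7] = 7; i = -1
j=0: data[0]=10 > 7 → no swap
j=1: data[1]=11 > 7 → no swap
j=2: data[2]=7 ≤ 7 → i=0, swap data[0],data[2] → [7, 11, 10, 10, 11, 7, 11, 7]
j=3: data[3]=10 > 7 → no swap
j=4: data[4]=11 > 7 → no swap
j=5: data[5]=7 ≤ 7 → i=1, swap data[1],data[5] → [7, 7, 10, 10, 11, 11, 11, 7]
(after j=5) data = [7, 7, 10, 10, 11, 11, 11, 7]

[7, 7, 10, 10, 11, 11, 11, 7]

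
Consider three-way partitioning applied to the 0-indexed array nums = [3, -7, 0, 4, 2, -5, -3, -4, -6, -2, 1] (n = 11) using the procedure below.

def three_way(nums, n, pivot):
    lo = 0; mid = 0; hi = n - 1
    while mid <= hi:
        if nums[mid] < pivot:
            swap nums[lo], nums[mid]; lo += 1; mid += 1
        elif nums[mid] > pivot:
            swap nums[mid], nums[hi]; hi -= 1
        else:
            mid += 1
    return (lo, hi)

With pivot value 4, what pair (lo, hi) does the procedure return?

pivot = 4; lo=0, mid=0, hi=10
nums[mid]=3<4: swap nums[0],nums[0]; lo=1,mid=1 → [3, -7, 0, 4, 2, -5, -3, -4, -6, -2, 1]
nums[mid]=-7<4: swap nums[1],nums[1]; lo=2,mid=2 → [3, -7, 0, 4, 2, -5, -3, -4, -6, -2, 1]
nums[mid]=0<4: swap nums[2],nums[2]; lo=3,mid=3 → [3, -7, 0, 4, 2, -5, -3, -4, -6, -2, 1]
nums[mid]=4=4: mid=4
nums[mid]=2<4: swap nums[3],nums[4]; lo=4,mid=5 → [3, -7, 0, 2, 4, -5, -3, -4, -6, -2, 1]
nums[mid]=-5<4: swap nums[4],nums[5]; lo=5,mid=6 → [3, -7, 0, 2, -5, 4, -3, -4, -6, -2, 1]
nums[mid]=-3<4: swap nums[5],nums[6]; lo=6,mid=7 → [3, -7, 0, 2, -5, -3, 4, -4, -6, -2, 1]
nums[mid]=-4<4: swap nums[6],nums[7]; lo=7,mid=8 → [3, -7, 0, 2, -5, -3, -4, 4, -6, -2, 1]
nums[mid]=-6<4: swap nums[7],nums[8]; lo=8,mid=9 → [3, -7, 0, 2, -5, -3, -4, -6, 4, -2, 1]
nums[mid]=-2<4: swap nums[8],nums[9]; lo=9,mid=10 → [3, -7, 0, 2, -5, -3, -4, -6, -2, 4, 1]
nums[mid]=1<4: swap nums[9],nums[10]; lo=10,mid=11 → [3, -7, 0, 2, -5, -3, -4, -6, -2, 1, 4]
end: lo=10, hi=10; nums = [3, -7, 0, 2, -5, -3, -4, -6, -2, 1, 4]

(10, 10)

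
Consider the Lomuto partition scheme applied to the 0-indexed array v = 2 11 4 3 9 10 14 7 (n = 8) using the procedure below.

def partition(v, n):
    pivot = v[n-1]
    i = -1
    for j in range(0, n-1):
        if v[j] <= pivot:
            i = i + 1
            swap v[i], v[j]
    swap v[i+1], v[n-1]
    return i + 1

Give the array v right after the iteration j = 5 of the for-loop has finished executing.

2 4 3 11 9 10 14 7

pivot = v[7] = 7; i = -1
j=0: v[0]=2 ≤ 7 → i=0, swap v[0],v[0] (no change) → 2 11 4 3 9 10 14 7
j=1: v[1]=11 > 7 → no swap
j=2: v[2]=4 ≤ 7 → i=1, swap v[1],v[2] → 2 4 11 3 9 10 14 7
j=3: v[3]=3 ≤ 7 → i=2, swap v[2],v[3] → 2 4 3 11 9 10 14 7
j=4: v[4]=9 > 7 → no swap
j=5: v[5]=10 > 7 → no swap
(after j=5) v = 2 4 3 11 9 10 14 7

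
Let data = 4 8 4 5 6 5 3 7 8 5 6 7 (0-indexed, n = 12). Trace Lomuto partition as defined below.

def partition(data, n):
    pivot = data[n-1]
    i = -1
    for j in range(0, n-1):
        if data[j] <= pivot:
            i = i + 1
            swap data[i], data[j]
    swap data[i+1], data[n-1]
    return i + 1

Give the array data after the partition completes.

4 4 5 6 5 3 7 5 6 7 8 8

pivot=7, i=-1
j=0: 4≤7, i=0, swap(0,0) ⇒ 4 8 4 5 6 5 3 7 8 5 6 7
j=1: 8>7, skip
j=2: 4≤7, i=1, swap(1,2) ⇒ 4 4 8 5 6 5 3 7 8 5 6 7
j=3: 5≤7, i=2, swap(2,3) ⇒ 4 4 5 8 6 5 3 7 8 5 6 7
j=4: 6≤7, i=3, swap(3,4) ⇒ 4 4 5 6 8 5 3 7 8 5 6 7
j=5: 5≤7, i=4, swap(4,5) ⇒ 4 4 5 6 5 8 3 7 8 5 6 7
j=6: 3≤7, i=5, swap(5,6) ⇒ 4 4 5 6 5 3 8 7 8 5 6 7
j=7: 7≤7, i=6, swap(6,7) ⇒ 4 4 5 6 5 3 7 8 8 5 6 7
j=8: 8>7, skip
j=9: 5≤7, i=7, swap(7,9) ⇒ 4 4 5 6 5 3 7 5 8 8 6 7
j=10: 6≤7, i=8, swap(8,10) ⇒ 4 4 5 6 5 3 7 5 6 8 8 7
swap(9,11) ⇒ 4 4 5 6 5 3 7 5 6 7 8 8; return 9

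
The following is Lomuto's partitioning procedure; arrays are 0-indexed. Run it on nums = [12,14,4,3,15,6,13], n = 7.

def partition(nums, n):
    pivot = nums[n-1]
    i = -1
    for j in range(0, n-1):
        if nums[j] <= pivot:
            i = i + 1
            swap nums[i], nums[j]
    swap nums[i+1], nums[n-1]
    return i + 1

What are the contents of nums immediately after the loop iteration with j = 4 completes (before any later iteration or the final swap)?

[12,4,3,14,15,6,13]

pivot = nums[6] = 13; i = -1
j=0: nums[0]=12 ≤ 13 → i=0, swap nums[0],nums[0] (no change) → [12,14,4,3,15,6,13]
j=1: nums[1]=14 > 13 → no swap
j=2: nums[2]=4 ≤ 13 → i=1, swap nums[1],nums[2] → [12,4,14,3,15,6,13]
j=3: nums[3]=3 ≤ 13 → i=2, swap nums[2],nums[3] → [12,4,3,14,15,6,13]
j=4: nums[4]=15 > 13 → no swap
(after j=4) nums = [12,4,3,14,15,6,13]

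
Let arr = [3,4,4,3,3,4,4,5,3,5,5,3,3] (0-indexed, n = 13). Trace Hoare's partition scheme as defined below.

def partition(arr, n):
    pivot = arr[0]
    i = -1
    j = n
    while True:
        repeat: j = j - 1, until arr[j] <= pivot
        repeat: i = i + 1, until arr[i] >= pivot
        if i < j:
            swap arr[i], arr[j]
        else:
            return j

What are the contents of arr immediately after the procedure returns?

pivot = arr[0] = 3; i = -1, j = 13
j→12 (arr[12]=3≤3), i→0 (arr[0]=3≥3); i<j, swap → [3,4,4,3,3,4,4,5,3,5,5,3,3]
j→11 (arr[11]=3≤3), i→1 (arr[1]=4≥3); i<j, swap → [3,3,4,3,3,4,4,5,3,5,5,4,3]
j→8 (arr[8]=3≤3), i→2 (arr[2]=4≥3); i<j, swap → [3,3,3,3,3,4,4,5,4,5,5,4,3]
j→4 (arr[4]=3≤3), i→3 (arr[3]=3≥3); i<j, swap → [3,3,3,3,3,4,4,5,4,5,5,4,3]
j→3, i→4; i≥j, return j=3. arr = [3,3,3,3,3,4,4,5,4,5,5,4,3]

[3,3,3,3,3,4,4,5,4,5,5,4,3]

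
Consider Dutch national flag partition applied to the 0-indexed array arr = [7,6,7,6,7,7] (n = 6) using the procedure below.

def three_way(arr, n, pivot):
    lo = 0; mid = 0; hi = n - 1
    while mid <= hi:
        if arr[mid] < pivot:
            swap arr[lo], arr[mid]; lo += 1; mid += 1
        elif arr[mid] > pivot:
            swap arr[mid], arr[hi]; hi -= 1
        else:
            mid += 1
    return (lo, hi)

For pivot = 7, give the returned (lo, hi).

lo=0 mid=0 hi=5
7=7: mid=1
6<7: swap(0,1), lo=1 mid=2 ⇒ [6,7,7,6,7,7]
7=7: mid=3
6<7: swap(1,3), lo=2 mid=4 ⇒ [6,6,7,7,7,7]
7=7: mid=5
7=7: mid=6
done. lo=2 hi=5; arr=[6,6,7,7,7,7]

(2, 5)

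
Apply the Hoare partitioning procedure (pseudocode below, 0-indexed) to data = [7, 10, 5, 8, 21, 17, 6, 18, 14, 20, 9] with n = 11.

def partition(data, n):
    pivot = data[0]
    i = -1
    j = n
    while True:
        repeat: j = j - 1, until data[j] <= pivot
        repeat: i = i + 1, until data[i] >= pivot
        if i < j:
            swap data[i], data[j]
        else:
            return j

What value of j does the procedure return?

1

pivot=7
j stops at 6 (6), i stops at 0 (7); swap ⇒ [6, 10, 5, 8, 21, 17, 7, 18, 14, 20, 9]
j stops at 2 (5), i stops at 1 (10); swap ⇒ [6, 5, 10, 8, 21, 17, 7, 18, 14, 20, 9]
j stops at 1, i stops at 2; i≥j ⇒ return 1. data=[6, 5, 10, 8, 21, 17, 7, 18, 14, 20, 9]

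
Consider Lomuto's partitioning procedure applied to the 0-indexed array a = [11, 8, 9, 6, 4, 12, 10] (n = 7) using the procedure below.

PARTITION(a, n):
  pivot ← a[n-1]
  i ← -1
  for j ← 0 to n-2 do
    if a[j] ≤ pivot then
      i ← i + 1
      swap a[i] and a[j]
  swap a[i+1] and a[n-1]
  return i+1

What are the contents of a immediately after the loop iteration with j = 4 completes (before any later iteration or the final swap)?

pivot=10, i=-1
j=0: 11>10, skip
j=1: 8≤10, i=0, swap(0,1) ⇒ [8, 11, 9, 6, 4, 12, 10]
j=2: 9≤10, i=1, swap(1,2) ⇒ [8, 9, 11, 6, 4, 12, 10]
j=3: 6≤10, i=2, swap(2,3) ⇒ [8, 9, 6, 11, 4, 12, 10]
j=4: 4≤10, i=3, swap(3,4) ⇒ [8, 9, 6, 4, 11, 12, 10]
(after j=4) a = [8, 9, 6, 4, 11, 12, 10]

[8, 9, 6, 4, 11, 12, 10]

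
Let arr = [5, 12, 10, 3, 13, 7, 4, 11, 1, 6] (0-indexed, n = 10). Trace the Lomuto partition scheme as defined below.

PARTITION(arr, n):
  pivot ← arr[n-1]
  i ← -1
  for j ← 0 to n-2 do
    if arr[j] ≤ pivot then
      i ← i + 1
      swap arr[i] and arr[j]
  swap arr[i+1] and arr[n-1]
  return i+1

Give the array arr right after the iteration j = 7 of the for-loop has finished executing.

[5, 3, 4, 12, 13, 7, 10, 11, 1, 6]

pivot=6, i=-1
j=0: 5≤6, i=0, swap(0,0) ⇒ [5, 12, 10, 3, 13, 7, 4, 11, 1, 6]
j=1: 12>6, skip
j=2: 10>6, skip
j=3: 3≤6, i=1, swap(1,3) ⇒ [5, 3, 10, 12, 13, 7, 4, 11, 1, 6]
j=4: 13>6, skip
j=5: 7>6, skip
j=6: 4≤6, i=2, swap(2,6) ⇒ [5, 3, 4, 12, 13, 7, 10, 11, 1, 6]
j=7: 11>6, skip
(after j=7) arr = [5, 3, 4, 12, 13, 7, 10, 11, 1, 6]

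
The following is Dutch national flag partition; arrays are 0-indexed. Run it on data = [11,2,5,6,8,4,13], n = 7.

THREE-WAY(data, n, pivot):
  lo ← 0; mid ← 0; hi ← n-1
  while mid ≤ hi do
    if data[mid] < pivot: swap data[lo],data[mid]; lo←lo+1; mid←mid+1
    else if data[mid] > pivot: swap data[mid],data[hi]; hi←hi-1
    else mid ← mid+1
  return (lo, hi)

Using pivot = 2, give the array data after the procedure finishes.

lo=0 mid=0 hi=6
11>2: swap(0,6), hi=5 ⇒ [13,2,5,6,8,4,11]
13>2: swap(0,5), hi=4 ⇒ [4,2,5,6,8,13,11]
4>2: swap(0,4), hi=3 ⇒ [8,2,5,6,4,13,11]
8>2: swap(0,3), hi=2 ⇒ [6,2,5,8,4,13,11]
6>2: swap(0,2), hi=1 ⇒ [5,2,6,8,4,13,11]
5>2: swap(0,1), hi=0 ⇒ [2,5,6,8,4,13,11]
2=2: mid=1
done. lo=0 hi=0; data=[2,5,6,8,4,13,11]

[2,5,6,8,4,13,11]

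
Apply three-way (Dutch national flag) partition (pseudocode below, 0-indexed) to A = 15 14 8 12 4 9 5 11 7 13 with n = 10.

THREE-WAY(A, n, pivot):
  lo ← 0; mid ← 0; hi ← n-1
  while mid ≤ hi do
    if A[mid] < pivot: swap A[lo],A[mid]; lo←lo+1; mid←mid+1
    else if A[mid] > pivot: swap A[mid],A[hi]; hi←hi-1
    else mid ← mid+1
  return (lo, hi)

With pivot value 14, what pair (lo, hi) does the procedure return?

(8, 8)

pivot = 14; lo=0, mid=0, hi=9
A[mid]=15>14: swap A[0],A[9]; hi=8 → 13 14 8 12 4 9 5 11 7 15
A[mid]=13<14: swap A[0],A[0]; lo=1,mid=1 → 13 14 8 12 4 9 5 11 7 15
A[mid]=14=14: mid=2
A[mid]=8<14: swap A[1],A[2]; lo=2,mid=3 → 13 8 14 12 4 9 5 11 7 15
A[mid]=12<14: swap A[2],A[3]; lo=3,mid=4 → 13 8 12 14 4 9 5 11 7 15
A[mid]=4<14: swap A[3],A[4]; lo=4,mid=5 → 13 8 12 4 14 9 5 11 7 15
A[mid]=9<14: swap A[4],A[5]; lo=5,mid=6 → 13 8 12 4 9 14 5 11 7 15
A[mid]=5<14: swap A[5],A[6]; lo=6,mid=7 → 13 8 12 4 9 5 14 11 7 15
A[mid]=11<14: swap A[6],A[7]; lo=7,mid=8 → 13 8 12 4 9 5 11 14 7 15
A[mid]=7<14: swap A[7],A[8]; lo=8,mid=9 → 13 8 12 4 9 5 11 7 14 15
end: lo=8, hi=8; A = 13 8 12 4 9 5 11 7 14 15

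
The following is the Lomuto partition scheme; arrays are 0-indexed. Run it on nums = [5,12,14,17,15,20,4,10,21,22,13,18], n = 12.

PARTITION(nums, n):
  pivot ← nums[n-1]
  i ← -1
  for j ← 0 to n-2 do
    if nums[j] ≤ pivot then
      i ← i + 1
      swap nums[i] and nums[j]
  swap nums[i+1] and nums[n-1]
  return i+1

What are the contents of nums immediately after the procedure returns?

pivot=18, i=-1
j=0: 5≤18, i=0, swap(0,0) ⇒ [5,12,14,17,15,20,4,10,21,22,13,18]
j=1: 12≤18, i=1, swap(1,1) ⇒ [5,12,14,17,15,20,4,10,21,22,13,18]
j=2: 14≤18, i=2, swap(2,2) ⇒ [5,12,14,17,15,20,4,10,21,22,13,18]
j=3: 17≤18, i=3, swap(3,3) ⇒ [5,12,14,17,15,20,4,10,21,22,13,18]
j=4: 15≤18, i=4, swap(4,4) ⇒ [5,12,14,17,15,20,4,10,21,22,13,18]
j=5: 20>18, skip
j=6: 4≤18, i=5, swap(5,6) ⇒ [5,12,14,17,15,4,20,10,21,22,13,18]
j=7: 10≤18, i=6, swap(6,7) ⇒ [5,12,14,17,15,4,10,20,21,22,13,18]
j=8: 21>18, skip
j=9: 22>18, skip
j=10: 13≤18, i=7, swap(7,10) ⇒ [5,12,14,17,15,4,10,13,21,22,20,18]
swap(8,11) ⇒ [5,12,14,17,15,4,10,13,18,22,20,21]; return 8

[5,12,14,17,15,4,10,13,18,22,20,21]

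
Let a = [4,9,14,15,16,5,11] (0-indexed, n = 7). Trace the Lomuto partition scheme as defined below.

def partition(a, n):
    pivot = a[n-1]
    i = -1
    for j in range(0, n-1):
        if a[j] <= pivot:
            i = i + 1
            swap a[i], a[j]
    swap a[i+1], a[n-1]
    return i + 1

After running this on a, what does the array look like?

pivot = a[6] = 11; i = -1
j=0: a[0]=4 ≤ 11 → i=0, swap a[0],a[0] (no change) → [4,9,14,15,16,5,11]
j=1: a[1]=9 ≤ 11 → i=1, swap a[1],a[1] (no change) → [4,9,14,15,16,5,11]
j=2: a[2]=14 > 11 → no swap
j=3: a[3]=15 > 11 → no swap
j=4: a[4]=16 > 11 → no swap
j=5: a[5]=5 ≤ 11 → i=2, swap a[2],a[5] → [4,9,5,15,16,14,11]
final swap a[3],a[6] → [4,9,5,11,16,14,15]; return 3

[4,9,5,11,16,14,15]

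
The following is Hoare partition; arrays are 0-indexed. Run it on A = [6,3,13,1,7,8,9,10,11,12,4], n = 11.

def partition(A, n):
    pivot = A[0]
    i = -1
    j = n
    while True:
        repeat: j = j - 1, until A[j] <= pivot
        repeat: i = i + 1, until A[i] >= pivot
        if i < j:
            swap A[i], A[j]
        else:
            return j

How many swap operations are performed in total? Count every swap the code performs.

pivot = A[0] = 6; i = -1, j = 11
j→10 (A[10]=4≤6), i→0 (A[0]=6≥6); i<j, swap → [4,3,13,1,7,8,9,10,11,12,6]
j→3 (A[3]=1≤6), i→2 (A[2]=13≥6); i<j, swap → [4,3,1,13,7,8,9,10,11,12,6]
j→2, i→3; i≥j, return j=2. A = [4,3,1,13,7,8,9,10,11,12,6]

2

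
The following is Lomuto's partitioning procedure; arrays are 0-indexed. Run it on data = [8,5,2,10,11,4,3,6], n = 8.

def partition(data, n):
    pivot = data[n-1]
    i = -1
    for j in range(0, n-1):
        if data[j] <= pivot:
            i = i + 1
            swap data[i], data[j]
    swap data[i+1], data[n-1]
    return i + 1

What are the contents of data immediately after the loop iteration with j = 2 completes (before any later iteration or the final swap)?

pivot=6, i=-1
j=0: 8>6, skip
j=1: 5≤6, i=0, swap(0,1) ⇒ [5,8,2,10,11,4,3,6]
j=2: 2≤6, i=1, swap(1,2) ⇒ [5,2,8,10,11,4,3,6]
(after j=2) data = [5,2,8,10,11,4,3,6]

[5,2,8,10,11,4,3,6]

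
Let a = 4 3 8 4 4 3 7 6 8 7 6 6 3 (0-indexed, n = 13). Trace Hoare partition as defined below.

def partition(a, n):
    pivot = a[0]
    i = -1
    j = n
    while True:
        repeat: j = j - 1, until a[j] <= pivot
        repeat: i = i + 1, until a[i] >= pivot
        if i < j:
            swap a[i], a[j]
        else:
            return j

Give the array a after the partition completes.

pivot=4
j stops at 12 (3), i stops at 0 (4); swap ⇒ 3 3 8 4 4 3 7 6 8 7 6 6 4
j stops at 5 (3), i stops at 2 (8); swap ⇒ 3 3 3 4 4 8 7 6 8 7 6 6 4
j stops at 4 (4), i stops at 3 (4); swap ⇒ 3 3 3 4 4 8 7 6 8 7 6 6 4
j stops at 3, i stops at 4; i≥j ⇒ return 3. a=3 3 3 4 4 8 7 6 8 7 6 6 4

3 3 3 4 4 8 7 6 8 7 6 6 4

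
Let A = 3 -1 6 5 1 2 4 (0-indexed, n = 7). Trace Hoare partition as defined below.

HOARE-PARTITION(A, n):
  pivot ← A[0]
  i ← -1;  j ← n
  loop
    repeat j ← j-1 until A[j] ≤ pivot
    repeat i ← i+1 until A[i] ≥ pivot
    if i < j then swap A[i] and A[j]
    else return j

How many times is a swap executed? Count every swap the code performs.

pivot=3
j stops at 5 (2), i stops at 0 (3); swap ⇒ 2 -1 6 5 1 3 4
j stops at 4 (1), i stops at 2 (6); swap ⇒ 2 -1 1 5 6 3 4
j stops at 2, i stops at 3; i≥j ⇒ return 2. A=2 -1 1 5 6 3 4

2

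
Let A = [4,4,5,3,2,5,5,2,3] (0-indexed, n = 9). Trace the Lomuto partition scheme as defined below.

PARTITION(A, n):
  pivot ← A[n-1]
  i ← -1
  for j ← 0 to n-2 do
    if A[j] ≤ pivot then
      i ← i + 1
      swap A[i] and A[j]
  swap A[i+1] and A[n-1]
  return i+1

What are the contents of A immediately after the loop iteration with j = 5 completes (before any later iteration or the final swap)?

[3,2,5,4,4,5,5,2,3]

pivot=3, i=-1
j=0: 4>3, skip
j=1: 4>3, skip
j=2: 5>3, skip
j=3: 3≤3, i=0, swap(0,3) ⇒ [3,4,5,4,2,5,5,2,3]
j=4: 2≤3, i=1, swap(1,4) ⇒ [3,2,5,4,4,5,5,2,3]
j=5: 5>3, skip
(after j=5) A = [3,2,5,4,4,5,5,2,3]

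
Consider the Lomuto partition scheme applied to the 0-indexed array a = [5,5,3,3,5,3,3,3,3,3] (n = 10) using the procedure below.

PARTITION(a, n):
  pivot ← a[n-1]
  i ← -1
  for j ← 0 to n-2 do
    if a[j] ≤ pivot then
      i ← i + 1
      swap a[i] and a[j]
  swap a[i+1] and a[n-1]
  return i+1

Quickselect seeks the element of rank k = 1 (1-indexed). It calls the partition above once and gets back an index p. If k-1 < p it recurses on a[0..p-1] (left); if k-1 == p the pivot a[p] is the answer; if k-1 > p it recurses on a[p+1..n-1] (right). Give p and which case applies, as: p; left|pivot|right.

6; left

pivot=3, i=-1
j=0: 5>3, skip
j=1: 5>3, skip
j=2: 3≤3, i=0, swap(0,2) ⇒ [3,5,5,3,5,3,3,3,3,3]
j=3: 3≤3, i=1, swap(1,3) ⇒ [3,3,5,5,5,3,3,3,3,3]
j=4: 5>3, skip
j=5: 3≤3, i=2, swap(2,5) ⇒ [3,3,3,5,5,5,3,3,3,3]
j=6: 3≤3, i=3, swap(3,6) ⇒ [3,3,3,3,5,5,5,3,3,3]
j=7: 3≤3, i=4, swap(4,7) ⇒ [3,3,3,3,3,5,5,5,3,3]
j=8: 3≤3, i=5, swap(5,8) ⇒ [3,3,3,3,3,3,5,5,5,3]
swap(6,9) ⇒ [3,3,3,3,3,3,3,5,5,5]; return 6
p = 6; k-1 = 0 < 6 ⇒ left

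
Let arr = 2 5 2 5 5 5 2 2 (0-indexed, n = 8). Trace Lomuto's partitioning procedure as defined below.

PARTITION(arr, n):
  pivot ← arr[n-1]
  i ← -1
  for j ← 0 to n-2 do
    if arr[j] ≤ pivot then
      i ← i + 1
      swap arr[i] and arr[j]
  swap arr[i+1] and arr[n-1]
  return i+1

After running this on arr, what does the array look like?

pivot=2, i=-1
j=0: 2≤2, i=0, swap(0,0) ⇒ 2 5 2 5 5 5 2 2
j=1: 5>2, skip
j=2: 2≤2, i=1, swap(1,2) ⇒ 2 2 5 5 5 5 2 2
j=3: 5>2, skip
j=4: 5>2, skip
j=5: 5>2, skip
j=6: 2≤2, i=2, swap(2,6) ⇒ 2 2 2 5 5 5 5 2
swap(3,7) ⇒ 2 2 2 2 5 5 5 5; return 3

2 2 2 2 5 5 5 5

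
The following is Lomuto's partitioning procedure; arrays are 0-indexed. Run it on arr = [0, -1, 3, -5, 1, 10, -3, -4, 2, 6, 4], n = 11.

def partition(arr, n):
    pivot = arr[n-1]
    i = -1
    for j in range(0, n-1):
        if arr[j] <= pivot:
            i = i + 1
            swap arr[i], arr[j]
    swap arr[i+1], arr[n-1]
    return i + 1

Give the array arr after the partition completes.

pivot = arr[10] = 4; i = -1
j=0: arr[0]=0 ≤ 4 → i=0, swap arr[0],arr[0] (no change) → [0, -1, 3, -5, 1, 10, -3, -4, 2, 6, 4]
j=1: arr[1]=-1 ≤ 4 → i=1, swap arr[1],arr[1] (no change) → [0, -1, 3, -5, 1, 10, -3, -4, 2, 6, 4]
j=2: arr[2]=3 ≤ 4 → i=2, swap arr[2],arr[2] (no change) → [0, -1, 3, -5, 1, 10, -3, -4, 2, 6, 4]
j=3: arr[3]=-5 ≤ 4 → i=3, swap arr[3],arr[3] (no change) → [0, -1, 3, -5, 1, 10, -3, -4, 2, 6, 4]
j=4: arr[4]=1 ≤ 4 → i=4, swap arr[4],arr[4] (no change) → [0, -1, 3, -5, 1, 10, -3, -4, 2, 6, 4]
j=5: arr[5]=10 > 4 → no swap
j=6: arr[6]=-3 ≤ 4 → i=5, swap arr[5],arr[6] → [0, -1, 3, -5, 1, -3, 10, -4, 2, 6, 4]
j=7: arr[7]=-4 ≤ 4 → i=6, swap arr[6],arr[7] → [0, -1, 3, -5, 1, -3, -4, 10, 2, 6, 4]
j=8: arr[8]=2 ≤ 4 → i=7, swap arr[7],arr[8] → [0, -1, 3, -5, 1, -3, -4, 2, 10, 6, 4]
j=9: arr[9]=6 > 4 → no swap
final swap arr[8],arr[10] → [0, -1, 3, -5, 1, -3, -4, 2, 4, 6, 10]; return 8

[0, -1, 3, -5, 1, -3, -4, 2, 4, 6, 10]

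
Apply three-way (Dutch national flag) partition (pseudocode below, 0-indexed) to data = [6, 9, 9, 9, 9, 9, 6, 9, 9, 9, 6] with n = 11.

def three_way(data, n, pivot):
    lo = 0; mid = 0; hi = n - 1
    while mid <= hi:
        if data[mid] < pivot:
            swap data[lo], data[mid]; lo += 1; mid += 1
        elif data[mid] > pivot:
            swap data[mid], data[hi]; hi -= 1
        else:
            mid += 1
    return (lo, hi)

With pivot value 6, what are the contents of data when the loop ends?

lo=0 mid=0 hi=10
6=6: mid=1
9>6: swap(1,10), hi=9 ⇒ [6, 6, 9, 9, 9, 9, 6, 9, 9, 9, 9]
6=6: mid=2
9>6: swap(2,9), hi=8 ⇒ [6, 6, 9, 9, 9, 9, 6, 9, 9, 9, 9]
9>6: swap(2,8), hi=7 ⇒ [6, 6, 9, 9, 9, 9, 6, 9, 9, 9, 9]
9>6: swap(2,7), hi=6 ⇒ [6, 6, 9, 9, 9, 9, 6, 9, 9, 9, 9]
9>6: swap(2,6), hi=5 ⇒ [6, 6, 6, 9, 9, 9, 9, 9, 9, 9, 9]
6=6: mid=3
9>6: swap(3,5), hi=4 ⇒ [6, 6, 6, 9, 9, 9, 9, 9, 9, 9, 9]
9>6: swap(3,4), hi=3 ⇒ [6, 6, 6, 9, 9, 9, 9, 9, 9, 9, 9]
9>6: swap(3,3), hi=2 ⇒ [6, 6, 6, 9, 9, 9, 9, 9, 9, 9, 9]
done. lo=0 hi=2; data=[6, 6, 6, 9, 9, 9, 9, 9, 9, 9, 9]

[6, 6, 6, 9, 9, 9, 9, 9, 9, 9, 9]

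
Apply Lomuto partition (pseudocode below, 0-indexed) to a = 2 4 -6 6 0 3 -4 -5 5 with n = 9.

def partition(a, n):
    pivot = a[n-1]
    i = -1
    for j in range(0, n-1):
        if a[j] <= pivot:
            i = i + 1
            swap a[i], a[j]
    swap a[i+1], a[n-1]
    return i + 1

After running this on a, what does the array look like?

pivot=5, i=-1
j=0: 2≤5, i=0, swap(0,0) ⇒ 2 4 -6 6 0 3 -4 -5 5
j=1: 4≤5, i=1, swap(1,1) ⇒ 2 4 -6 6 0 3 -4 -5 5
j=2: -6≤5, i=2, swap(2,2) ⇒ 2 4 -6 6 0 3 -4 -5 5
j=3: 6>5, skip
j=4: 0≤5, i=3, swap(3,4) ⇒ 2 4 -6 0 6 3 -4 -5 5
j=5: 3≤5, i=4, swap(4,5) ⇒ 2 4 -6 0 3 6 -4 -5 5
j=6: -4≤5, i=5, swap(5,6) ⇒ 2 4 -6 0 3 -4 6 -5 5
j=7: -5≤5, i=6, swap(6,7) ⇒ 2 4 -6 0 3 -4 -5 6 5
swap(7,8) ⇒ 2 4 -6 0 3 -4 -5 5 6; return 7

2 4 -6 0 3 -4 -5 5 6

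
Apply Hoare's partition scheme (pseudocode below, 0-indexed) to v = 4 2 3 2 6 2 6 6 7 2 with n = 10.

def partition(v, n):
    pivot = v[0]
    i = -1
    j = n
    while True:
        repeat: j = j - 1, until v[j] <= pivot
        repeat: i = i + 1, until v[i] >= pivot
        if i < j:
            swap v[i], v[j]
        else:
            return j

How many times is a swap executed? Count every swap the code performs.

pivot=4
j stops at 9 (2), i stops at 0 (4); swap ⇒ 2 2 3 2 6 2 6 6 7 4
j stops at 5 (2), i stops at 4 (6); swap ⇒ 2 2 3 2 2 6 6 6 7 4
j stops at 4, i stops at 5; i≥j ⇒ return 4. v=2 2 3 2 2 6 6 6 7 4

2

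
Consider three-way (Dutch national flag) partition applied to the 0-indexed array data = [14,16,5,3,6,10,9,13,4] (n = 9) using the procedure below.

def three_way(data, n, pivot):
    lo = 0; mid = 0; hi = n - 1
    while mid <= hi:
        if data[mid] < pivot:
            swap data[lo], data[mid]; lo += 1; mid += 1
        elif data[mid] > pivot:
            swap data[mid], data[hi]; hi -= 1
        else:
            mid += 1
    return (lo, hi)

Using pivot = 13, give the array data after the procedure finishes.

[4,5,3,6,10,9,13,16,14]

lo=0 mid=0 hi=8
14>13: swap(0,8), hi=7 ⇒ [4,16,5,3,6,10,9,13,14]
4<13: swap(0,0), lo=1 mid=1 ⇒ [4,16,5,3,6,10,9,13,14]
16>13: swap(1,7), hi=6 ⇒ [4,13,5,3,6,10,9,16,14]
13=13: mid=2
5<13: swap(1,2), lo=2 mid=3 ⇒ [4,5,13,3,6,10,9,16,14]
3<13: swap(2,3), lo=3 mid=4 ⇒ [4,5,3,13,6,10,9,16,14]
6<13: swap(3,4), lo=4 mid=5 ⇒ [4,5,3,6,13,10,9,16,14]
10<13: swap(4,5), lo=5 mid=6 ⇒ [4,5,3,6,10,13,9,16,14]
9<13: swap(5,6), lo=6 mid=7 ⇒ [4,5,3,6,10,9,13,16,14]
done. lo=6 hi=6; data=[4,5,3,6,10,9,13,16,14]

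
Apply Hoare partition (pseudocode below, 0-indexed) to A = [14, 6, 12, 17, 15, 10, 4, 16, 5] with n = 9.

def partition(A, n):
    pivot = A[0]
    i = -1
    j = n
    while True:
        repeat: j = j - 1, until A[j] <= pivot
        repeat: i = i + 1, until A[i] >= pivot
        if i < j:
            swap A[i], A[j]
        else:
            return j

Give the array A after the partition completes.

[5, 6, 12, 4, 10, 15, 17, 16, 14]

pivot=14
j stops at 8 (5), i stops at 0 (14); swap ⇒ [5, 6, 12, 17, 15, 10, 4, 16, 14]
j stops at 6 (4), i stops at 3 (17); swap ⇒ [5, 6, 12, 4, 15, 10, 17, 16, 14]
j stops at 5 (10), i stops at 4 (15); swap ⇒ [5, 6, 12, 4, 10, 15, 17, 16, 14]
j stops at 4, i stops at 5; i≥j ⇒ return 4. A=[5, 6, 12, 4, 10, 15, 17, 16, 14]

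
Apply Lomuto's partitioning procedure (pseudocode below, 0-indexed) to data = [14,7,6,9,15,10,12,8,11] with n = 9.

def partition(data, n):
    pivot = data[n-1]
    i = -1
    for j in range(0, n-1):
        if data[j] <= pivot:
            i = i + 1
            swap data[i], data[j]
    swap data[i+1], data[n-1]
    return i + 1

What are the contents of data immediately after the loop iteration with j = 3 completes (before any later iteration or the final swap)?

[7,6,9,14,15,10,12,8,11]

pivot = data[8] = 11; i = -1
j=0: data[0]=14 > 11 → no swap
j=1: data[1]=7 ≤ 11 → i=0, swap data[0],data[1] → [7,14,6,9,15,10,12,8,11]
j=2: data[2]=6 ≤ 11 → i=1, swap data[1],data[2] → [7,6,14,9,15,10,12,8,11]
j=3: data[3]=9 ≤ 11 → i=2, swap data[2],data[3] → [7,6,9,14,15,10,12,8,11]
(after j=3) data = [7,6,9,14,15,10,12,8,11]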